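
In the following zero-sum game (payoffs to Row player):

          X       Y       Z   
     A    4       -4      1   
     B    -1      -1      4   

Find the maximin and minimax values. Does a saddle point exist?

Maximin = -1, Minimax = -1, Saddle: True

Work:
Row minimums: [-4, -1] → maximin = -1
Column maximums: [4, -1, 4] → minimax = -1
Saddle point exists! Game value = -1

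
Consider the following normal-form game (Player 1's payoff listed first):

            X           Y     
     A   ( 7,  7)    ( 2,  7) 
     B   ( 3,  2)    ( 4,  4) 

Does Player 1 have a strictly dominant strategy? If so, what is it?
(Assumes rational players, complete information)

No strictly dominant strategy exists for Player 1

Work:
A strategy strictly dominates another if it gives a strictly higher payoff against every opponent action. Compare each pair of P1's strategies column-by-column:
  A vs B: [7 vs 3, 2 vs 4] → A does not strictly dominate B (column Y: 2 ≤ 4)
  B vs A: [3 vs 7, 4 vs 2] → B does not strictly dominate A (column X: 3 ≤ 7)
No single strategy strictly dominates all others → no strictly dominant strategy.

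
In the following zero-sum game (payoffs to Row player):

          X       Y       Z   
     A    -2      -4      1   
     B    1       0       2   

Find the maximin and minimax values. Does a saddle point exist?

Maximin = 0, Minimax = 0, Saddle: True

Work:
Row minimums: [-4, 0] → maximin = 0
Column maximums: [1, 0, 2] → minimax = 0
Saddle point exists! Game value = 0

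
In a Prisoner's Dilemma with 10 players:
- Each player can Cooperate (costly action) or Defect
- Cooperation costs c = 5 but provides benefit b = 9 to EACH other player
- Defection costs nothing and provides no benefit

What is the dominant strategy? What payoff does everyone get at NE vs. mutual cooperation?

Dominant: Defect; NE payoff = 0; Coop payoff = 76

Work:
Defect dominates (saves cost c = 5, benefit to others is external)
NE: All defect → everyone gets 0
If all cooperate: each receives (9)×9 - 5 = 76
Social dilemma: 76 > 0 but NE gives 0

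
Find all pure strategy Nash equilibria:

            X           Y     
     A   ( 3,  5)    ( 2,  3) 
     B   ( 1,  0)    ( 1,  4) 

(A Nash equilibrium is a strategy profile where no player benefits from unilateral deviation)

Nash equilibrium: (A, X)

Work:
Best responses:
  P1 vs X: payoffs [3, 1] → best response A (payoff 3)
  P1 vs Y: payoffs [2, 1] → best response A (payoff 2)
  P2 vs A: payoffs [5, 3] → best response X (payoff 5)
  P2 vs B: payoffs [0, 4] → best response Y (payoff 4)
Mutual best responses: (A,X) → Nash equilibria.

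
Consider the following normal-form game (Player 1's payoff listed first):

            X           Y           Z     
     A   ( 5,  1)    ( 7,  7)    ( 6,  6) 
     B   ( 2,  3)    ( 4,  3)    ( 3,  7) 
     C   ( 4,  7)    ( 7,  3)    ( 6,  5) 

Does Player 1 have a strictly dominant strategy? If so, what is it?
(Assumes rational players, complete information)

No strictly dominant strategy exists for Player 1

Work:
A strategy strictly dominates another if it gives a strictly higher payoff against every opponent action. Compare each pair of P1's strategies column-by-column:
  A vs B: [5 vs 2, 7 vs 4, 6 vs 3] → A strictly dominates B
  A vs C: [5 vs 4, 7 vs 7, 6 vs 6] → A does not strictly dominate C (column Y: 7 ≤ 7)
  B vs A: [2 vs 5, 4 vs 7, 3 vs 6] → B does not strictly dominate A (column X: 2 ≤ 5)
  B vs C: [2 vs 4, 4 vs 7, 3 vs 6] → B does not strictly dominate C (column X: 2 ≤ 4)
  C vs A: [4 vs 5, 7 vs 7, 6 vs 6] → C does not strictly dominate A (column X: 4 ≤ 5)
  C vs B: [4 vs 2, 7 vs 4, 6 vs 3] → C strictly dominates B
No single strategy strictly dominates all others → no strictly dominant strategy.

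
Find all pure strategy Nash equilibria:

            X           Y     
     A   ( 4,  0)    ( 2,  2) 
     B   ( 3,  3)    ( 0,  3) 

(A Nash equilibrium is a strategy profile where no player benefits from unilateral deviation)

Nash equilibrium: (A, Y)

Work:
Best responses:
  P1 vs X: payoffs [4, 3] → best response A (payoff 4)
  P1 vs Y: payoffs [2, 0] → best response A (payoff 2)
  P2 vs A: payoffs [0, 2] → best response Y (payoff 2)
  P2 vs B: payoffs [3, 3] → best response X/Y (payoff 3)
Mutual best responses: (A,Y) → Nash equilibria.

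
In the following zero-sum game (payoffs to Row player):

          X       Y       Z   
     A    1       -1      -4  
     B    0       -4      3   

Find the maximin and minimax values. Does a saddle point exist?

Maximin = -4, Minimax = -1, Saddle: False

Work:
Row minimums: [-4, -4] → maximin = -4
Column maximums: [1, -1, 3] → minimax = -1
No saddle point (maximin ≠ minimax). Mixed strategy needed.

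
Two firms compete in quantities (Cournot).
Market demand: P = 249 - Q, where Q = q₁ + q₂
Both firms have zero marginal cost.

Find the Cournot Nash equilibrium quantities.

q₁* = q₂* = 83.0; P* = 83.0

Work:
Profit: π_i = P·q_i = (a - q_i - q_j)·q_i
FOC: ∂π_i/∂q_i = a - 2q_i - q_j = 0
Reaction function: q_i = (249 - q_j)/2
Symmetry: q* = 249/3 = 83.0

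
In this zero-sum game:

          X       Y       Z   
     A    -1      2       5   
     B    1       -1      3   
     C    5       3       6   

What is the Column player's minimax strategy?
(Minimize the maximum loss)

Column should play Y, value = 3

Work:
Column player minimizes Row's maximum payoff:
Column X: max payoff to Row = 5
Column Y: max payoff to Row = 3
Column Z: max payoff to Row = 6
Minimum is 3, achieved by column Y.
Minimax strategy: Y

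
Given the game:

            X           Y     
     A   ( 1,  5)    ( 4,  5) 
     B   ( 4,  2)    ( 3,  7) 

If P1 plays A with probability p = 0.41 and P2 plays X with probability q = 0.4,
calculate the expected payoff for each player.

E[P1] = 3.154, E[P2] = 5.0

Work:
E[P1] = p·q·π₁(A,X) + p·(1-q)·π₁(A,Y) + (1-p)·q·π₁(B,X) + (1-p)·(1-q)·π₁(B,Y)
= 0.41·0.4·1 + 0.41·0.6·4 + 0.59·0.4·4 + 0.59·0.6·3
= 3.154

E[P2] = 5.0 (similar calculation)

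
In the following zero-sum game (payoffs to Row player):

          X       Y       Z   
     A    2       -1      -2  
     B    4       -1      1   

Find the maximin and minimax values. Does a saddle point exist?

Maximin = -1, Minimax = -1, Saddle: True

Work:
Row minimums: [-2, -1] → maximin = -1
Column maximums: [4, -1, 1] → minimax = -1
Saddle point exists! Game value = -1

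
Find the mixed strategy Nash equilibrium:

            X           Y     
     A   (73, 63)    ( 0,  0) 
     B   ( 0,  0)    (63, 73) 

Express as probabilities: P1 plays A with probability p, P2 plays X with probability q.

p = 0.5368, q = 0.4632

Work:
Find probabilities that make opponent indifferent:
P2 chooses q to make P1 indifferent between A and B
P1 chooses p to make P2 indifferent between X and Y
Mixed NE: P1 plays (A: 0.5368, B: 0.4632), P2 plays (X: 0.4632, Y: 0.5368)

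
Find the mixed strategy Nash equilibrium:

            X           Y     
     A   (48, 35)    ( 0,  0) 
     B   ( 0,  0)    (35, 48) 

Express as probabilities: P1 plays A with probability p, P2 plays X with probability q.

p = 0.5783, q = 0.4217

Work:
Find probabilities that make opponent indifferent:
P2 chooses q to make P1 indifferent between A and B
P1 chooses p to make P2 indifferent between X and Y
Mixed NE: P1 plays (A: 0.5783, B: 0.4217), P2 plays (X: 0.4217, Y: 0.5783)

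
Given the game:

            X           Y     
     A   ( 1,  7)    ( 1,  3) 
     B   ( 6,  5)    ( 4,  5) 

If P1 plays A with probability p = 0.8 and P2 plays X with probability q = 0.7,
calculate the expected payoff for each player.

E[P1] = 1.88, E[P2] = 5.64

Work:
E[P1] = p·q·π₁(A,X) + p·(1-q)·π₁(A,Y) + (1-p)·q·π₁(B,X) + (1-p)·(1-q)·π₁(B,Y)
= 0.8·0.7·1 + 0.8·0.3·1 + 0.2·0.7·6 + 0.2·0.3·4
= 1.88

E[P2] = 5.64 (similar calculation)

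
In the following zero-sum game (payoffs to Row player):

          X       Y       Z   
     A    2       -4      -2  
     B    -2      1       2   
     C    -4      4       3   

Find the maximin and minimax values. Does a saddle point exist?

Maximin = -2, Minimax = 2, Saddle: False

Work:
Row minimums: [-4, -2, -4] → maximin = -2
Column maximums: [2, 4, 3] → minimax = 2
No saddle point (maximin ≠ minimax). Mixed strategy needed.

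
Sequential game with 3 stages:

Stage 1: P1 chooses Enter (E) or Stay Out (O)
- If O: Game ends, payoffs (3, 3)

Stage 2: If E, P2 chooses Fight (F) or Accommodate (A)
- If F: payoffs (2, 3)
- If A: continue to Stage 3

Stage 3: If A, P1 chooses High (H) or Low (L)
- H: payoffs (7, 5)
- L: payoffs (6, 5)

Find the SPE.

SPE: (E, A, H); Outcome (7, 5)

Work:
Stage 3: P1 chooses H (7 vs 6)
Stage 2: P2: F->3, A->5 (anticipating H). Choose A
Stage 1: P1: O->3, E->7 (anticipating A, H). Choose E
SPE path: E -> A -> H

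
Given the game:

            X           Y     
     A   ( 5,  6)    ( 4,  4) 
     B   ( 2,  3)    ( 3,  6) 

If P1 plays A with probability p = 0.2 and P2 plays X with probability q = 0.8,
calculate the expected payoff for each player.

E[P1] = 2.72, E[P2] = 4.0

Work:
E[P1] = p·q·π₁(A,X) + p·(1-q)·π₁(A,Y) + (1-p)·q·π₁(B,X) + (1-p)·(1-q)·π₁(B,Y)
= 0.2·0.8·5 + 0.2·0.2·4 + 0.8·0.8·2 + 0.8·0.2·3
= 2.72

E[P2] = 4.0 (similar calculation)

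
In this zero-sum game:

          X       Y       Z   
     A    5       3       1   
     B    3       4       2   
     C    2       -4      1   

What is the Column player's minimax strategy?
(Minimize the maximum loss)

Column should play Z, value = 2

Work:
Column player minimizes Row's maximum payoff:
Column X: max payoff to Row = 5
Column Y: max payoff to Row = 4
Column Z: max payoff to Row = 2
Minimum is 2, achieved by column Z.
Minimax strategy: Z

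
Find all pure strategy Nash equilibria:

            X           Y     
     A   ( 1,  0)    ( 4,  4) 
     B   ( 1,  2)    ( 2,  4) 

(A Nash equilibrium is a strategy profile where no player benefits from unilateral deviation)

Nash equilibrium: (A, Y)

Work:
Best responses:
  P1 vs X: payoffs [1, 1] → best response A/B (payoff 1)
  P1 vs Y: payoffs [4, 2] → best response A (payoff 4)
  P2 vs A: payoffs [0, 4] → best response Y (payoff 4)
  P2 vs B: payoffs [2, 4] → best response Y (payoff 4)
Mutual best responses: (A,Y) → Nash equilibria.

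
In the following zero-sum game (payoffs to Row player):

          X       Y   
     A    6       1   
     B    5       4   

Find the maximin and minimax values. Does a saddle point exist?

Maximin = 4, Minimax = 4, Saddle: True

Work:
Row minimums: [1, 4] → maximin = 4
Column maximums: [6, 4] → minimax = 4
Saddle point exists! Game value = 4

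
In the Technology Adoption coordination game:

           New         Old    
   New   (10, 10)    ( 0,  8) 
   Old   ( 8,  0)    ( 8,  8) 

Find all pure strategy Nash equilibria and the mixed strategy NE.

Pure NE: (New, New) and (Old, Old); Mixed NE: p = 0.8, q = 0.8

Work:
Check pure NE:
(New, New): (10, 10) - no unilateral deviation beneficial
(Old, Old): (8, 8) - no unilateral deviation beneficial
Mixed NE: P1 plays New with p = 0.8, P2 plays New with q = 0.8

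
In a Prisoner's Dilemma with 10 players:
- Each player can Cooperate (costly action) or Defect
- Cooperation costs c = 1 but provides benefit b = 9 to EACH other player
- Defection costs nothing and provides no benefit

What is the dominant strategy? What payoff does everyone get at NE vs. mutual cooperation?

Dominant: Defect; NE payoff = 0; Coop payoff = 80

Work:
Defect dominates (saves cost c = 1, benefit to others is external)
NE: All defect → everyone gets 0
If all cooperate: each receives (9)×9 - 1 = 80
Social dilemma: 80 > 0 but NE gives 0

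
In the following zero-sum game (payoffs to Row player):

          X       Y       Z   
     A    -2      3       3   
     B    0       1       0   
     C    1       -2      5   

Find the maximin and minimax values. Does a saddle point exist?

Maximin = 0, Minimax = 1, Saddle: False

Work:
Row minimums: [-2, 0, -2] → maximin = 0
Column maximums: [1, 3, 5] → minimax = 1
No saddle point (maximin ≠ minimax). Mixed strategy needed.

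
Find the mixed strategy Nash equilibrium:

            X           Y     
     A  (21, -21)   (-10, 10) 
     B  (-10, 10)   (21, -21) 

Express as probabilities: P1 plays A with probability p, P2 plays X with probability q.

p = 0.5, q = 0.5

Work:
Find probabilities that make opponent indifferent:
P2 chooses q to make P1 indifferent between A and B
P1 chooses p to make P2 indifferent between X and Y
Mixed NE: P1 plays (A: 0.5, B: 0.5), P2 plays (X: 0.5, Y: 0.5)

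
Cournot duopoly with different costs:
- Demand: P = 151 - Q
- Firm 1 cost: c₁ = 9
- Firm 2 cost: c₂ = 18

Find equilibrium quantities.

q₁* = 50.33, q₂* = 41.33

Work:
Reaction: q₁ = (151 - 9 - q₂)/2
Reaction: q₂ = (151 - 18 - q₁)/2
Solve simultaneously:
q₁* = (151 - 2×9 + 18)/3 = 50.33
q₂* = (151 - 2×18 + 9)/3 = 41.33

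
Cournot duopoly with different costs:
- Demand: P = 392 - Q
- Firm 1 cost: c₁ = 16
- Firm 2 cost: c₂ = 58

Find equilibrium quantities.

q₁* = 139.33, q₂* = 97.33

Work:
Reaction: q₁ = (392 - 16 - q₂)/2
Reaction: q₂ = (392 - 58 - q₁)/2
Solve simultaneously:
q₁* = (392 - 2×16 + 58)/3 = 139.33
q₂* = (392 - 2×58 + 16)/3 = 97.33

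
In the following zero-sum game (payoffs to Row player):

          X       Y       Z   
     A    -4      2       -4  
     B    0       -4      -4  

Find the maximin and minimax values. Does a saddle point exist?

Maximin = -4, Minimax = -4, Saddle: True

Work:
Row minimums: [-4, -4] → maximin = -4
Column maximums: [0, 2, -4] → minimax = -4
Saddle point exists! Game value = -4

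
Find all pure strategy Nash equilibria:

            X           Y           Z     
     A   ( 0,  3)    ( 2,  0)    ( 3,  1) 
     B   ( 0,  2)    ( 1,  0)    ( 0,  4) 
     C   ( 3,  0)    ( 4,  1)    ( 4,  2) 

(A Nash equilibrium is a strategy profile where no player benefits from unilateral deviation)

Nash equilibrium: (C, Z)

Work:
Best responses:
  P1 vs X: payoffs [0, 0, 3] → best response C (payoff 3)
  P1 vs Y: payoffs [2, 1, 4] → best response C (payoff 4)
  P1 vs Z: payoffs [3, 0, 4] → best response C (payoff 4)
  P2 vs A: payoffs [3, 0, 1] → best response X (payoff 3)
  P2 vs B: payoffs [2, 0, 4] → best response Z (payoff 4)
  P2 vs C: payoffs [0, 1, 2] → best response Z (payoff 2)
Mutual best responses: (C,Z) → Nash equilibria.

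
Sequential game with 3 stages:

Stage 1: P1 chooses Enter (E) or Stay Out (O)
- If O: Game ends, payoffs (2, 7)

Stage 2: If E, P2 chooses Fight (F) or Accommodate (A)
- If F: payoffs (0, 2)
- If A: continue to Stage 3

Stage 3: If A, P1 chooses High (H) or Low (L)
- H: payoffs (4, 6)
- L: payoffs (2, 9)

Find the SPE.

SPE: (E, A, H); Outcome (4, 6)

Work:
Stage 3: P1 chooses H (4 vs 2)
Stage 2: P2: F->2, A->6 (anticipating H). Choose A
Stage 1: P1: O->2, E->4 (anticipating A, H). Choose E
SPE path: E -> A -> H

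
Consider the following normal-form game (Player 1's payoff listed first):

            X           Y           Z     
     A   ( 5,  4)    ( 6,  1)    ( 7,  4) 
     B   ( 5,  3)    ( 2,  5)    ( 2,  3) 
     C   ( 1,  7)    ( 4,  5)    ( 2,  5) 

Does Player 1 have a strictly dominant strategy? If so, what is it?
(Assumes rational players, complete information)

No strictly dominant strategy exists for Player 1

Work:
A strategy strictly dominates another if it gives a strictly higher payoff against every opponent action. Compare each pair of P1's strategies column-by-column:
  A vs B: [5 vs 5, 6 vs 2, 7 vs 2] → A does not strictly dominate B (column X: 5 ≤ 5)
  A vs C: [5 vs 1, 6 vs 4, 7 vs 2] → A strictly dominates C
  B vs A: [5 vs 5, 2 vs 6, 2 vs 7] → B does not strictly dominate A (column X: 5 ≤ 5)
  B vs C: [5 vs 1, 2 vs 4, 2 vs 2] → B does not strictly dominate C (column Y: 2 ≤ 4)
  C vs A: [1 vs 5, 4 vs 6, 2 vs 7] → C does not strictly dominate A (column X: 1 ≤ 5)
  C vs B: [1 vs 5, 4 vs 2, 2 vs 2] → C does not strictly dominate B (column X: 1 ≤ 5)
No single strategy strictly dominates all others → no strictly dominant strategy.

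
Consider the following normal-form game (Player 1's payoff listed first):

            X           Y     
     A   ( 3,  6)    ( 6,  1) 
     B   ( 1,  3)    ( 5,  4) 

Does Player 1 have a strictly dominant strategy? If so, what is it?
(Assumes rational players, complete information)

Yes, Player 1's strictly dominant strategy is A

Work:
A strategy strictly dominates another if it gives a strictly higher payoff against every opponent action. Compare each pair of P1's strategies column-by-column:
  A vs B: [3 vs 1, 6 vs 5] → A strictly dominates B
  B vs A: [1 vs 3, 5 vs 6] → B does not strictly dominate A (column X: 1 ≤ 3)
A strictly dominates every other strategy → strictly dominant.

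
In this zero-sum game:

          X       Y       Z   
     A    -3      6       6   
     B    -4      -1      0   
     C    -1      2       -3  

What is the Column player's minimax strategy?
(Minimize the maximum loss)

Column should play X, value = -1

Work:
Column player minimizes Row's maximum payoff:
Column X: max payoff to Row = -1
Column Y: max payoff to Row = 6
Column Z: max payoff to Row = 6
Minimum is -1, achieved by column X.
Minimax strategy: X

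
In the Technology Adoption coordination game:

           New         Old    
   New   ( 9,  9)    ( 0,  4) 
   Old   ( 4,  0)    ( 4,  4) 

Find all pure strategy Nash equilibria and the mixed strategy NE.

Pure NE: (New, New) and (Old, Old); Mixed NE: p = 0.4444, q = 0.4444

Work:
Check pure NE:
(New, New): (9, 9) - no unilateral deviation beneficial
(Old, Old): (4, 4) - no unilateral deviation beneficial
Mixed NE: P1 plays New with p = 0.4444, P2 plays New with q = 0.4444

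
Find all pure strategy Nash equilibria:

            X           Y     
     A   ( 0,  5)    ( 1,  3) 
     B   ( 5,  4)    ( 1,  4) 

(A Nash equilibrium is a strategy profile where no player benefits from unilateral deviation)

Nash equilibrium: (B, X), (B, Y)

Work:
Best responses:
  P1 vs X: payoffs [0, 5] → best response B (payoff 5)
  P1 vs Y: payoffs [1, 1] → best response A/B (payoff 1)
  P2 vs A: payoffs [5, 3] → best response X (payoff 5)
  P2 vs B: payoffs [4, 4] → best response X/Y (payoff 4)
Mutual best responses: (B,X), (B,Y) → Nash equilibria.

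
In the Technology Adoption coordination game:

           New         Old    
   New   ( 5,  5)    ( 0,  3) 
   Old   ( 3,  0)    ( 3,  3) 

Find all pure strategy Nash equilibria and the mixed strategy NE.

Pure NE: (New, New) and (Old, Old); Mixed NE: p = 0.6, q = 0.6

Work:
Check pure NE:
(New, New): (5, 5) - no unilateral deviation beneficial
(Old, Old): (3, 3) - no unilateral deviation beneficial
Mixed NE: P1 plays New with p = 0.6, P2 plays New with q = 0.6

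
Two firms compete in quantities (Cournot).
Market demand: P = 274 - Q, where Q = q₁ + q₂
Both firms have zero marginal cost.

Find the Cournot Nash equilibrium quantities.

q₁* = q₂* = 91.33; P* = 91.33

Work:
Profit: π_i = P·q_i = (a - q_i - q_j)·q_i
FOC: ∂π_i/∂q_i = a - 2q_i - q_j = 0
Reaction function: q_i = (274 - q_j)/2
Symmetry: q* = 274/3 = 91.33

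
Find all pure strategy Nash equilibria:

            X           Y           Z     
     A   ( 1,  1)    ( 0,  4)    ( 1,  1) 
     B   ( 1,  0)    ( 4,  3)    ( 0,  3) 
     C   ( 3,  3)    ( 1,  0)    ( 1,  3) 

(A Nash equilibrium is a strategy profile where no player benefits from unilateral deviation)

Nash equilibrium: (B, Y), (C, X), (C, Z)

Work:
Best responses:
  P1 vs X: payoffs [1, 1, 3] → best response C (payoff 3)
  P1 vs Y: payoffs [0, 4, 1] → best response B (payoff 4)
  P1 vs Z: payoffs [1, 0, 1] → best response A/C (payoff 1)
  P2 vs A: payoffs [1, 4, 1] → best response Y (payoff 4)
  P2 vs B: payoffs [0, 3, 3] → best response Y/Z (payoff 3)
  P2 vs C: payoffs [3, 0, 3] → best response X/Z (payoff 3)
Mutual best responses: (B,Y), (C,X), (C,Z) → Nash equilibria.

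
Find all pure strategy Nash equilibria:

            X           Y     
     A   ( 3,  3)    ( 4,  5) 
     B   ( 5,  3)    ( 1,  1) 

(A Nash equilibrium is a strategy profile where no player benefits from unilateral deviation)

Nash equilibrium: (A, Y), (B, X)

Work:
Best responses:
  P1 vs X: payoffs [3, 5] → best response B (payoff 5)
  P1 vs Y: payoffs [4, 1] → best response A (payoff 4)
  P2 vs A: payoffs [3, 5] → best response Y (payoff 5)
  P2 vs B: payoffs [3, 1] → best response X (payoff 3)
Mutual best responses: (A,Y), (B,X) → Nash equilibria.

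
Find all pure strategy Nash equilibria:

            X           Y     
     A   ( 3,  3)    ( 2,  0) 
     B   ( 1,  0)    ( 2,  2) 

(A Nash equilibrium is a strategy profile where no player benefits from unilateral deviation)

Nash equilibrium: (A, X), (B, Y)

Work:
Best responses:
  P1 vs X: payoffs [3, 1] → best response A (payoff 3)
  P1 vs Y: payoffs [2, 2] → best response A/B (payoff 2)
  P2 vs A: payoffs [3, 0] → best response X (payoff 3)
  P2 vs B: payoffs [0, 2] → best response Y (payoff 2)
Mutual best responses: (A,X), (B,Y) → Nash equilibria.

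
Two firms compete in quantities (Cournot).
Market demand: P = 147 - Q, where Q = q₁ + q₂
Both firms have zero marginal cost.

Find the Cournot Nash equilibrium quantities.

q₁* = q₂* = 49.0; P* = 49.0

Work:
Profit: π_i = P·q_i = (a - q_i - q_j)·q_i
FOC: ∂π_i/∂q_i = a - 2q_i - q_j = 0
Reaction function: q_i = (147 - q_j)/2
Symmetry: q* = 147/3 = 49.0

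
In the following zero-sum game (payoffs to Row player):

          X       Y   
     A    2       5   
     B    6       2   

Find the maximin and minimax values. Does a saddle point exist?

Maximin = 2, Minimax = 5, Saddle: False

Work:
Row minimums: [2, 2] → maximin = 2
Column maximums: [6, 5] → minimax = 5
No saddle point (maximin ≠ minimax). Mixed strategy needed.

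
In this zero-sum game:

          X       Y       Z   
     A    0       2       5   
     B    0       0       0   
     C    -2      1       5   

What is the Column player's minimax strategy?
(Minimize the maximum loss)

Column should play X, value = 0

Work:
Column player minimizes Row's maximum payoff:
Column X: max payoff to Row = 0
Column Y: max payoff to Row = 2
Column Z: max payoff to Row = 5
Minimum is 0, achieved by column X.
Minimax strategy: X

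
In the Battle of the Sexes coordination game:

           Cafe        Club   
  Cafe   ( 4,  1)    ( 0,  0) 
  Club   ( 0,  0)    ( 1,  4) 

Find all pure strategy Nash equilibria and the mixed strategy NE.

Pure NE: (Cafe, Cafe) and (Club, Club); Mixed NE: p = 0.8, q = 0.2

Work:
Check pure NE:
(Cafe, Cafe): (4, 1) - no unilateral deviation beneficial
(Club, Club): (1, 4) - no unilateral deviation beneficial
Mixed NE: P1 plays Cafe with p = 0.8, P2 plays Cafe with q = 0.2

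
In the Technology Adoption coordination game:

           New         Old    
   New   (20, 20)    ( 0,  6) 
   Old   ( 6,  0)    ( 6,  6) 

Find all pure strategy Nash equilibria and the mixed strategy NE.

Pure NE: (New, New) and (Old, Old); Mixed NE: p = 0.3, q = 0.3

Work:
Check pure NE:
(New, New): (20, 20) - no unilateral deviation beneficial
(Old, Old): (6, 6) - no unilateral deviation beneficial
Mixed NE: P1 plays New with p = 0.3, P2 plays New with q = 0.3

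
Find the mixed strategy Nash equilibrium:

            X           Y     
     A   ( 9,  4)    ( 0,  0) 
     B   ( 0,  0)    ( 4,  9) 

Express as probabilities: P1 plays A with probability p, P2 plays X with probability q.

p = 0.6923, q = 0.3077

Work:
Find probabilities that make opponent indifferent:
P2 chooses q to make P1 indifferent between A and B
P1 chooses p to make P2 indifferent between X and Y
Mixed NE: P1 plays (A: 0.6923, B: 0.3077), P2 plays (X: 0.3077, Y: 0.6923)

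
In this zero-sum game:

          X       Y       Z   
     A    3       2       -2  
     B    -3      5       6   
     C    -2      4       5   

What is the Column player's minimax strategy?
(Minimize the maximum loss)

Column should play X, value = 3

Work:
Column player minimizes Row's maximum payoff:
Column X: max payoff to Row = 3
Column Y: max payoff to Row = 5
Column Z: max payoff to Row = 6
Minimum is 3, achieved by column X.
Minimax strategy: X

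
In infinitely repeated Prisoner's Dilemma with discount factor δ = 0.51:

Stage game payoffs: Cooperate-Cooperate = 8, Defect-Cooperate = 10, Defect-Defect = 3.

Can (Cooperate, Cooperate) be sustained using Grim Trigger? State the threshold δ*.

δ* = 0.2857; since δ = 0.51 ≥ 0.2857, cooperation can be sustained

Work:
For Grim Trigger:
Cooperate forever: 8/(1-δ)
Defect then punished: 10 + 3·δ/(1-δ)
Need: 8/(1-δ) ≥ 10 + 3·δ/(1-δ)
Solving: δ ≥ (T-R)/(T-P) = (10-8)/(10-3) = 0.2857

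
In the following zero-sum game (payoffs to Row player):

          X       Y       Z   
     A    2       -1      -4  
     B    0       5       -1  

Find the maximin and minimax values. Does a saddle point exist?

Maximin = -1, Minimax = -1, Saddle: True

Work:
Row minimums: [-4, -1] → maximin = -1
Column maximums: [2, 5, -1] → minimax = -1
Saddle point exists! Game value = -1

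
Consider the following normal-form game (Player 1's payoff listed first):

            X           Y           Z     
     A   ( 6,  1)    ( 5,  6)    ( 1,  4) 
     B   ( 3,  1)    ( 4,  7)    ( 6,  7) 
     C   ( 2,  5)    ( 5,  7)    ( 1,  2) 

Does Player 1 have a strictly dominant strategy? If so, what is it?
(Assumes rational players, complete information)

No strictly dominant strategy exists for Player 1

Work:
A strategy strictly dominates another if it gives a strictly higher payoff against every opponent action. Compare each pair of P1's strategies column-by-column:
  A vs B: [6 vs 3, 5 vs 4, 1 vs 6] → A does not strictly dominate B (column Z: 1 ≤ 6)
  A vs C: [6 vs 2, 5 vs 5, 1 vs 1] → A does not strictly dominate C (column Y: 5 ≤ 5)
  B vs A: [3 vs 6, 4 vs 5, 6 vs 1] → B does not strictly dominate A (column X: 3 ≤ 6)
  B vs C: [3 vs 2, 4 vs 5, 6 vs 1] → B does not strictly dominate C (column Y: 4 ≤ 5)
  C vs A: [2 vs 6, 5 vs 5, 1 vs 1] → C does not strictly dominate A (column X: 2 ≤ 6)
  C vs B: [2 vs 3, 5 vs 4, 1 vs 6] → C does not strictly dominate B (column X: 2 ≤ 3)
No single strategy strictly dominates all others → no strictly dominant strategy.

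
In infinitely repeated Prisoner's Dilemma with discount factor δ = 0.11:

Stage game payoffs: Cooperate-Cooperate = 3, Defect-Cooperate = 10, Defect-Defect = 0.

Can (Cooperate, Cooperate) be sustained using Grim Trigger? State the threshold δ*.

δ* = 0.7; since δ = 0.11 < 0.7, cooperation cannot be sustained

Work:
For Grim Trigger:
Cooperate forever: 3/(1-δ)
Defect then punished: 10 + 0·δ/(1-δ)
Need: 3/(1-δ) ≥ 10 + 0·δ/(1-δ)
Solving: δ ≥ (T-R)/(T-P) = (10-3)/(10-0) = 0.7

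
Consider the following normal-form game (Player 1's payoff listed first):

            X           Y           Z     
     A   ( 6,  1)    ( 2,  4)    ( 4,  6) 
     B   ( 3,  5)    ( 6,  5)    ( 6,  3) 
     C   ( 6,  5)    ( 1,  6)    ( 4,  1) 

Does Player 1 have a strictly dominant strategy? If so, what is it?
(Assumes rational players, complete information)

No strictly dominant strategy exists for Player 1

Work:
A strategy strictly dominates another if it gives a strictly higher payoff against every opponent action. Compare each pair of P1's strategies column-by-column:
  A vs B: [6 vs 3, 2 vs 6, 4 vs 6] → A does not strictly dominate B (column Y: 2 ≤ 6)
  A vs C: [6 vs 6, 2 vs 1, 4 vs 4] → A does not strictly dominate C (column X: 6 ≤ 6)
  B vs A: [3 vs 6, 6 vs 2, 6 vs 4] → B does not strictly dominate A (column X: 3 ≤ 6)
  B vs C: [3 vs 6, 6 vs 1, 6 vs 4] → B does not strictly dominate C (column X: 3 ≤ 6)
  C vs A: [6 vs 6, 1 vs 2, 4 vs 4] → C does not strictly dominate A (column X: 6 ≤ 6)
  C vs B: [6 vs 3, 1 vs 6, 4 vs 6] → C does not strictly dominate B (column Y: 1 ≤ 6)
No single strategy strictly dominates all others → no strictly dominant strategy.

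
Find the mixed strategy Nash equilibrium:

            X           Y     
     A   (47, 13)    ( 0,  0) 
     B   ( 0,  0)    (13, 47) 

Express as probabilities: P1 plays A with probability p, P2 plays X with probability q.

p = 0.7833, q = 0.2167

Work:
Find probabilities that make opponent indifferent:
P2 chooses q to make P1 indifferent between A and B
P1 chooses p to make P2 indifferent between X and Y
Mixed NE: P1 plays (A: 0.7833, B: 0.2167), P2 plays (X: 0.2167, Y: 0.7833)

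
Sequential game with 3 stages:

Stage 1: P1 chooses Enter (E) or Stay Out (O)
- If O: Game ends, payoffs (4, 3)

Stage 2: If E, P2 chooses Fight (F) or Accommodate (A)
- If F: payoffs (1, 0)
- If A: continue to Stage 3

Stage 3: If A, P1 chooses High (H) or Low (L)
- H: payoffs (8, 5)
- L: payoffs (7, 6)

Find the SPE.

SPE: (E, A, H); Outcome (8, 5)

Work:
Stage 3: P1 chooses H (8 vs 7)
Stage 2: P2: F->0, A->5 (anticipating H). Choose A
Stage 1: P1: O->4, E->8 (anticipating A, H). Choose E
SPE path: E -> A -> H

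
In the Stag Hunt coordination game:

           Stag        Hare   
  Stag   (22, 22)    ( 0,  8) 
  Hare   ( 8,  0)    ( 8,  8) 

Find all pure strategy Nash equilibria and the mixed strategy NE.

Pure NE: (Stag, Stag) and (Hare, Hare); Mixed NE: p = 0.3636, q = 0.3636

Work:
Check pure NE:
(Stag, Stag): (22, 22) - no unilateral deviation beneficial
(Hare, Hare): (8, 8) - no unilateral deviation beneficial
Mixed NE: P1 plays Stag with p = 0.3636, P2 plays Stag with q = 0.3636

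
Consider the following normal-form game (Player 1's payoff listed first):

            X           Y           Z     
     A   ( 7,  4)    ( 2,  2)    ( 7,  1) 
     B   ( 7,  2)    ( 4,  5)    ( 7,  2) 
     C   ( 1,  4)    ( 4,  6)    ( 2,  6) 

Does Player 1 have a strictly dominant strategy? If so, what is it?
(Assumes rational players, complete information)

No strictly dominant strategy exists for Player 1

Work:
A strategy strictly dominates another if it gives a strictly higher payoff against every opponent action. Compare each pair of P1's strategies column-by-column:
  A vs B: [7 vs 7, 2 vs 4, 7 vs 7] → A does not strictly dominate B (column X: 7 ≤ 7)
  A vs C: [7 vs 1, 2 vs 4, 7 vs 2] → A does not strictly dominate C (column Y: 2 ≤ 4)
  B vs A: [7 vs 7, 4 vs 2, 7 vs 7] → B does not strictly dominate A (column X: 7 ≤ 7)
  B vs C: [7 vs 1, 4 vs 4, 7 vs 2] → B does not strictly dominate C (column Y: 4 ≤ 4)
  C vs A: [1 vs 7, 4 vs 2, 2 vs 7] → C does not strictly dominate A (column X: 1 ≤ 7)
  C vs B: [1 vs 7, 4 vs 4, 2 vs 7] → C does not strictly dominate B (column X: 1 ≤ 7)
No single strategy strictly dominates all others → no strictly dominant strategy.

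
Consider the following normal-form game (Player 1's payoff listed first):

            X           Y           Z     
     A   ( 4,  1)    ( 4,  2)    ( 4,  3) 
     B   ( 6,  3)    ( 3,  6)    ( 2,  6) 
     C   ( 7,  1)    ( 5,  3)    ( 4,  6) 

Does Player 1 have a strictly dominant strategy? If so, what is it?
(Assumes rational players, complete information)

No strictly dominant strategy exists for Player 1

Work:
A strategy strictly dominates another if it gives a strictly higher payoff against every opponent action. Compare each pair of P1's strategies column-by-column:
  A vs B: [4 vs 6, 4 vs 3, 4 vs 2] → A does not strictly dominate B (column X: 4 ≤ 6)
  A vs C: [4 vs 7, 4 vs 5, 4 vs 4] → A does not strictly dominate C (column X: 4 ≤ 7)
  B vs A: [6 vs 4, 3 vs 4, 2 vs 4] → B does not strictly dominate A (column Y: 3 ≤ 4)
  B vs C: [6 vs 7, 3 vs 5, 2 vs 4] → B does not strictly dominate C (column X: 6 ≤ 7)
  C vs A: [7 vs 4, 5 vs 4, 4 vs 4] → C does not strictly dominate A (column Z: 4 ≤ 4)
  C vs B: [7 vs 6, 5 vs 3, 4 vs 2] → C strictly dominates B
No single strategy strictly dominates all others → no strictly dominant strategy.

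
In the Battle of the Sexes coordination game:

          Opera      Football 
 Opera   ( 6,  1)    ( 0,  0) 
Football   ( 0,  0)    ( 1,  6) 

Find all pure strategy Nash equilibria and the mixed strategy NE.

Pure NE: (Opera, Opera) and (Football, Football); Mixed NE: p = 0.8571, q = 0.1429

Work:
Check pure NE:
(Opera, Opera): (6, 1) - no unilateral deviation beneficial
(Football, Football): (1, 6) - no unilateral deviation beneficial
Mixed NE: P1 plays Opera with p = 0.8571, P2 plays Opera with q = 0.1429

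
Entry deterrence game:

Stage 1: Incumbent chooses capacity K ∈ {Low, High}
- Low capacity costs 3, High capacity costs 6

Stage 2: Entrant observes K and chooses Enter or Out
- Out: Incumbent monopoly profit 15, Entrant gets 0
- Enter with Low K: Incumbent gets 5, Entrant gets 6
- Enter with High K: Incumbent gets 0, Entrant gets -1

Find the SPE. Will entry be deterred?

SPE: (High, Enter|Low, Out|High); Entry deterred. Incumbent net profit = 9

Work:
After Low K: Entrant enters (6 > 0)
After High K: Entrant stays out (-1 < 0)
Incumbent: Low → 5−3=2, High → 15−6=9
Incumbent chooses High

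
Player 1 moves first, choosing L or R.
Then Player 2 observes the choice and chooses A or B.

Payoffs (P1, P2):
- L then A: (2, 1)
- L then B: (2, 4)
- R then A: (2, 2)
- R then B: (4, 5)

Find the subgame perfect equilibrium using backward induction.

P1 plays R, P2 plays B after L and B after R; Payoff (4, 5)

Work:
Backward induction:
After L: P2 chooses B → P1 gets 2
After R: P2 chooses B → P1 gets 4
P1 chooses R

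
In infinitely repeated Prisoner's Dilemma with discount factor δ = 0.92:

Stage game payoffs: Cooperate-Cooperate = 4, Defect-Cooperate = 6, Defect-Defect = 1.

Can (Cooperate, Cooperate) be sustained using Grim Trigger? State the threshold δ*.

δ* = 0.4; since δ = 0.92 ≥ 0.4, cooperation can be sustained

Work:
For Grim Trigger:
Cooperate forever: 4/(1-δ)
Defect then punished: 6 + 1·δ/(1-δ)
Need: 4/(1-δ) ≥ 6 + 1·δ/(1-δ)
Solving: δ ≥ (T-R)/(T-P) = (6-4)/(6-1) = 0.4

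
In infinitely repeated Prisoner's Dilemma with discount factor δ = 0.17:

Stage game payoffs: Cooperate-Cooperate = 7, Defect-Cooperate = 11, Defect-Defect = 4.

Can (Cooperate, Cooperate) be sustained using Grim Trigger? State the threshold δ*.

δ* = 0.5714; since δ = 0.17 < 0.5714, cooperation cannot be sustained

Work:
For Grim Trigger:
Cooperate forever: 7/(1-δ)
Defect then punished: 11 + 4·δ/(1-δ)
Need: 7/(1-δ) ≥ 11 + 4·δ/(1-δ)
Solving: δ ≥ (T-R)/(T-P) = (11-7)/(11-4) = 0.5714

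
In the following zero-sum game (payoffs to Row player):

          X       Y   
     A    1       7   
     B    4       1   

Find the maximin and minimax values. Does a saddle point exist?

Maximin = 1, Minimax = 4, Saddle: False

Work:
Row minimums: [1, 1] → maximin = 1
Column maximums: [4, 7] → minimax = 4
No saddle point (maximin ≠ minimax). Mixed strategy needed.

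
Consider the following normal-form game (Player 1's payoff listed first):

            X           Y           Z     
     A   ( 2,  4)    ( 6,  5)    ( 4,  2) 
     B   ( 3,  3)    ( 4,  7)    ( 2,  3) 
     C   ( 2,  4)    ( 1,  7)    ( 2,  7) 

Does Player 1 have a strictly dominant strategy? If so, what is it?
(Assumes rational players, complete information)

No strictly dominant strategy exists for Player 1

Work:
A strategy strictly dominates another if it gives a strictly higher payoff against every opponent action. Compare each pair of P1's strategies column-by-column:
  A vs B: [2 vs 3, 6 vs 4, 4 vs 2] → A does not strictly dominate B (column X: 2 ≤ 3)
  A vs C: [2 vs 2, 6 vs 1, 4 vs 2] → A does not strictly dominate C (column X: 2 ≤ 2)
  B vs A: [3 vs 2, 4 vs 6, 2 vs 4] → B does not strictly dominate A (column Y: 4 ≤ 6)
  B vs C: [3 vs 2, 4 vs 1, 2 vs 2] → B does not strictly dominate C (column Z: 2 ≤ 2)
  C vs A: [2 vs 2, 1 vs 6, 2 vs 4] → C does not strictly dominate A (column X: 2 ≤ 2)
  C vs B: [2 vs 3, 1 vs 4, 2 vs 2] → C does not strictly dominate B (column X: 2 ≤ 3)
No single strategy strictly dominates all others → no strictly dominant strategy.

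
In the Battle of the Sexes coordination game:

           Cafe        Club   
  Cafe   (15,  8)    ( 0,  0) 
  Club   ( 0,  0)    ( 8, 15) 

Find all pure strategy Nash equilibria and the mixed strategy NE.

Pure NE: (Cafe, Cafe) and (Club, Club); Mixed NE: p = 0.6522, q = 0.3478

Work:
Check pure NE:
(Cafe, Cafe): (15, 8) - no unilateral deviation beneficial
(Club, Club): (8, 15) - no unilateral deviation beneficial
Mixed NE: P1 plays Cafe with p = 0.6522, P2 plays Cafe with q = 0.3478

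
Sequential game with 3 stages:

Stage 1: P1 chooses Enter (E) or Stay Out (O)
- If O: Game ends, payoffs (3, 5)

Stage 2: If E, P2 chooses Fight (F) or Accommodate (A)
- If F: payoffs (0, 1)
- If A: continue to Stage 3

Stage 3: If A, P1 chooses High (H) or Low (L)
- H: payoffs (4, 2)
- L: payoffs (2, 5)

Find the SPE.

SPE: (E, A, H); Outcome (4, 2)

Work:
Stage 3: P1 chooses H (4 vs 2)
Stage 2: P2: F->1, A->2 (anticipating H). Choose A
Stage 1: P1: O->3, E->4 (anticipating A, H). Choose E
SPE path: E -> A -> H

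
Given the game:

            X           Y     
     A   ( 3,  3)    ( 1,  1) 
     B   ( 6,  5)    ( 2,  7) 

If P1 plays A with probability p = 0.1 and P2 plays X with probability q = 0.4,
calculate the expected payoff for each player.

E[P1] = 3.42, E[P2] = 5.76

Work:
E[P1] = p·q·π₁(A,X) + p·(1-q)·π₁(A,Y) + (1-p)·q·π₁(B,X) + (1-p)·(1-q)·π₁(B,Y)
= 0.1·0.4·3 + 0.1·0.6·1 + 0.9·0.4·6 + 0.9·0.6·2
= 3.42

E[P2] = 5.76 (similar calculation)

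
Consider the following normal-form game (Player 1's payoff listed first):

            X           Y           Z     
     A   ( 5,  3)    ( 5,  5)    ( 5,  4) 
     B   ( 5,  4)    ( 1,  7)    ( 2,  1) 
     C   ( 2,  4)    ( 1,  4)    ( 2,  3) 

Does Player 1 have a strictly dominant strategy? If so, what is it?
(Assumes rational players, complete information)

No strictly dominant strategy exists for Player 1

Work:
A strategy strictly dominates another if it gives a strictly higher payoff against every opponent action. Compare each pair of P1's strategies column-by-column:
  A vs B: [5 vs 5, 5 vs 1, 5 vs 2] → A does not strictly dominate B (column X: 5 ≤ 5)
  A vs C: [5 vs 2, 5 vs 1, 5 vs 2] → A strictly dominates C
  B vs A: [5 vs 5, 1 vs 5, 2 vs 5] → B does not strictly dominate A (column X: 5 ≤ 5)
  B vs C: [5 vs 2, 1 vs 1, 2 vs 2] → B does not strictly dominate C (column Y: 1 ≤ 1)
  C vs A: [2 vs 5, 1 vs 5, 2 vs 5] → C does not strictly dominate A (column X: 2 ≤ 5)
  C vs B: [2 vs 5, 1 vs 1, 2 vs 2] → C does not strictly dominate B (column X: 2 ≤ 5)
No single strategy strictly dominates all others → no strictly dominant strategy.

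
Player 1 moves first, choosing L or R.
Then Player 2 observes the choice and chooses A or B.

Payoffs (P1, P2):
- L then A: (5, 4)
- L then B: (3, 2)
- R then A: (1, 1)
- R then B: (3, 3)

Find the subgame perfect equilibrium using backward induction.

P1 plays L, P2 plays A after L and B after R; Payoff (5, 4)

Work:
Backward induction:
After L: P2 chooses A → P1 gets 5
After R: P2 chooses B → P1 gets 3
P1 chooses L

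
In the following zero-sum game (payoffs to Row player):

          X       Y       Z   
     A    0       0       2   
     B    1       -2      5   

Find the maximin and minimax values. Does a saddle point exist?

Maximin = 0, Minimax = 0, Saddle: True

Work:
Row minimums: [0, -2] → maximin = 0
Column maximums: [1, 0, 5] → minimax = 0
Saddle point exists! Game value = 0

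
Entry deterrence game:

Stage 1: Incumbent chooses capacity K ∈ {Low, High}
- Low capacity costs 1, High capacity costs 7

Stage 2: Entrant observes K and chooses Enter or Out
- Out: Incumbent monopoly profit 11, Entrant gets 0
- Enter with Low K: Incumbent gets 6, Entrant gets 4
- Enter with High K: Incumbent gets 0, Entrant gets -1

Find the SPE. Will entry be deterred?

SPE: (Low, Enter|Low, Out|High); Entry not deterred. Incumbent net profit = 5, Entrant gets 4

Work:
After Low K: Entrant enters (4 > 0)
After High K: Entrant stays out (-1 < 0)
Incumbent: Low → 6−1=5, High → 11−7=4
Incumbent chooses Low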